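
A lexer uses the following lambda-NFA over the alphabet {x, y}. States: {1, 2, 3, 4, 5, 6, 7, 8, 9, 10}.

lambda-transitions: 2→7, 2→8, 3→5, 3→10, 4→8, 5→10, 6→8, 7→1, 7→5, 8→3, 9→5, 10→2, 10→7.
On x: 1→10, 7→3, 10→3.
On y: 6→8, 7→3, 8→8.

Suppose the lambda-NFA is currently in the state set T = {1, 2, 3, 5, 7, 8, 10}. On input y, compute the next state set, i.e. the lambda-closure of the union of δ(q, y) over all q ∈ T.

{1, 2, 3, 5, 7, 8, 10}

7 on y → {3}.
8 on y → {8}.
No y-transition from 1, 2, 3, 5, 10.
Union after reading y: {3, 8}.
Now take the lambda-closure:
From 3 via lambda: add 5, 10.
From 10 via lambda: add 2, 7.
From 7 via lambda: add 1.
No new states can be added; the closed set is {1, 2, 3, 5, 7, 8, 10}.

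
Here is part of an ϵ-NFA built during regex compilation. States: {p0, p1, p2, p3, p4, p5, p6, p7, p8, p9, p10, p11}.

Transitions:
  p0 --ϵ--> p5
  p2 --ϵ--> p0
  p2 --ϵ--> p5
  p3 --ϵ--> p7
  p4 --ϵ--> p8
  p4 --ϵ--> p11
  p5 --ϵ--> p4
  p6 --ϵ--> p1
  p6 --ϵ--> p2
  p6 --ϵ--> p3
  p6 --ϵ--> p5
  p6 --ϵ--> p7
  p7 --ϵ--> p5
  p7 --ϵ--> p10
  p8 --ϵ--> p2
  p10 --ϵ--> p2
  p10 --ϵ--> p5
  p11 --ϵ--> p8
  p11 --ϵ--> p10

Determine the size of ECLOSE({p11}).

Start with {p11}.
From p11 via ϵ: add p8, p10.
From p8 via ϵ: add p2.
From p10 via ϵ: add p5.
From p2 via ϵ: add p0.
From p5 via ϵ: add p4.
ϵ-closure = {p0, p2, p4, p5, p8, p10, p11}, which has 7 states.

7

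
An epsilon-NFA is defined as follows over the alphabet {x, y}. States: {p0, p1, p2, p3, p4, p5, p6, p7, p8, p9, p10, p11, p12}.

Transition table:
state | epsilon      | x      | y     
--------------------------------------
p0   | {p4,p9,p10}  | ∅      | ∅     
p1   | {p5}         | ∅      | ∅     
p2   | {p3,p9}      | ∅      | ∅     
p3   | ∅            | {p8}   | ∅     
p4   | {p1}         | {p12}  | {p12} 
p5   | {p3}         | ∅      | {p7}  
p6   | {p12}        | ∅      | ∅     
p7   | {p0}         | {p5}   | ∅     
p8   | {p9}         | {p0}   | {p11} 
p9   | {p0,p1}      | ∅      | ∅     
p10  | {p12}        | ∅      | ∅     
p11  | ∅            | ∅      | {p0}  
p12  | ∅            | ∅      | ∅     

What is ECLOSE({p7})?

Start with {p7}.
From p7 via epsilon: add p0.
From p0 via epsilon: add p4, p9, p10.
From p4 via epsilon: add p1.
From p10 via epsilon: add p12.
From p1 via epsilon: add p5.
From p5 via epsilon: add p3.
No new states can be added; the closed set is {p0, p1, p3, p4, p5, p7, p9, p10, p12}.

{p0, p1, p3, p4, p5, p7, p9, p10, p12}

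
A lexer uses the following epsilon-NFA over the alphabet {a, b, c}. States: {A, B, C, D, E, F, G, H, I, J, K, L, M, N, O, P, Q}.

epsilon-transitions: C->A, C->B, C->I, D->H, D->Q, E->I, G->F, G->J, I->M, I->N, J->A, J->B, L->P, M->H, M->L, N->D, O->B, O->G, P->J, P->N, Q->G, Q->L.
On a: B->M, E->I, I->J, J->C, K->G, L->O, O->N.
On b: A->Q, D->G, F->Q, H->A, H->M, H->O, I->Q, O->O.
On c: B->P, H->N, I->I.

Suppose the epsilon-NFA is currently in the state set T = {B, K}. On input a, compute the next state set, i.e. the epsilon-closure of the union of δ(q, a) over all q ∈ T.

B on a → {M}.
K on a → {G}.
Union after reading a: {G, M}.
Now take the epsilon-closure:
From G via epsilon: add F, J.
From M via epsilon: add H, L.
From J via epsilon: add A, B.
From L via epsilon: add P.
From P via epsilon: add N.
From N via epsilon: add D.
From D via epsilon: add Q.
No new states can be added; the closed set is {A, B, D, F, G, H, J, L, M, N, P, Q}.

{A, B, D, F, G, H, J, L, M, N, P, Q}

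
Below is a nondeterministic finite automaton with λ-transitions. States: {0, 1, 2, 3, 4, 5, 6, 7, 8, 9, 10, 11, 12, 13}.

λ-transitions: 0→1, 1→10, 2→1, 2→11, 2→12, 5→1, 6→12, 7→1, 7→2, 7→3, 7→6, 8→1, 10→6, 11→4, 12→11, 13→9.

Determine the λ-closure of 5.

Start with {5}.
From 5 via λ: add 1.
From 1 via λ: add 10.
From 10 via λ: add 6.
From 6 via λ: add 12.
From 12 via λ: add 11.
From 11 via λ: add 4.
No new states can be added; the closed set is {1, 4, 5, 6, 10, 11, 12}.

{1, 4, 5, 6, 10, 11, 12}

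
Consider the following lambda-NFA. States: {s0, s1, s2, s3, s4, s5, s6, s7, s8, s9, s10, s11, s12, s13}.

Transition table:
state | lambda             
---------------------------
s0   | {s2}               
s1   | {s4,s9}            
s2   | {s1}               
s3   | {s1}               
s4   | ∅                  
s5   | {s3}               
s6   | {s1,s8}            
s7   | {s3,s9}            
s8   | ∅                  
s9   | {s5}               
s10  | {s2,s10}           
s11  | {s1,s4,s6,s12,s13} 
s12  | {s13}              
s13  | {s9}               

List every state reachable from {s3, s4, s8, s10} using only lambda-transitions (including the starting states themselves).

{s1, s2, s3, s4, s5, s8, s9, s10}

Start with {s3, s4, s8, s10}.
From s3 via lambda: add s1.
From s10 via lambda: add s2.
From s1 via lambda: add s9.
From s9 via lambda: add s5.
No new states can be added; the closed set is {s1, s2, s3, s4, s5, s8, s9, s10}.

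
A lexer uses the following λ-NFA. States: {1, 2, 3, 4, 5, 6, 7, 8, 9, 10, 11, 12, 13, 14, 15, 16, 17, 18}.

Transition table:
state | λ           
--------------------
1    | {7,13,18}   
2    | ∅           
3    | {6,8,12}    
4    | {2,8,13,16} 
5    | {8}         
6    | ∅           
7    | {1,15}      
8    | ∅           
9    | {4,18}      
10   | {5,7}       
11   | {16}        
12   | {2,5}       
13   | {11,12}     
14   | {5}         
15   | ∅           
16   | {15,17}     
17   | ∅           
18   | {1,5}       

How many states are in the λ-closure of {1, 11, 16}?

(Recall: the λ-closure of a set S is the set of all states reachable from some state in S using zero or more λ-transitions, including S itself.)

Start with {1, 11, 16}.
From 1 via λ: add 7, 13, 18.
From 16 via λ: add 15, 17.
From 13 via λ: add 12.
From 18 via λ: add 5.
From 5 via λ: add 8.
From 12 via λ: add 2.
λ-closure = {1, 2, 5, 7, 8, 11, 12, 13, 15, 16, 17, 18}, which has 12 states.

12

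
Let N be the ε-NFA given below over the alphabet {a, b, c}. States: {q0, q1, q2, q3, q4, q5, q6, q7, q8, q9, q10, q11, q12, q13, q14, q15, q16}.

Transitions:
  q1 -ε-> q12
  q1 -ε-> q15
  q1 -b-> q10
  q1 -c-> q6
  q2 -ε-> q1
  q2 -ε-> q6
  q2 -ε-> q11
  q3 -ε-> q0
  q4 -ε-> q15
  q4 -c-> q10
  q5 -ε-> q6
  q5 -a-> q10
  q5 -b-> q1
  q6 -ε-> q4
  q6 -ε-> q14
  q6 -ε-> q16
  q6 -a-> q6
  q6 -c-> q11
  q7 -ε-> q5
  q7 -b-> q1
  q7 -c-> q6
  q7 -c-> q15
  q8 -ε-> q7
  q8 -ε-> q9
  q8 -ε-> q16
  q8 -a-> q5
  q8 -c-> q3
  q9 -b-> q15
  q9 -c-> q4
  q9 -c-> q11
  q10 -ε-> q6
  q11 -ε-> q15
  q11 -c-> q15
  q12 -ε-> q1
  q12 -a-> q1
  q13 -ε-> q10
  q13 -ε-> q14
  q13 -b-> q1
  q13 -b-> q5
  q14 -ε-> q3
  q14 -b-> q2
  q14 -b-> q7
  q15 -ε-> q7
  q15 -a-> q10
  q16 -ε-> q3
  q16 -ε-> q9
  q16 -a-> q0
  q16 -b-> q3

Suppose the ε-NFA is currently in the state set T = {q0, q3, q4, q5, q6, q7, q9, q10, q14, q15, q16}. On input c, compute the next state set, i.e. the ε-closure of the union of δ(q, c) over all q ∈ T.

q4 on c → {q10}.
q6 on c → {q11}.
q7 on c → {q6, q15}.
q9 on c → {q4, q11}.
No c-transition from q0, q3, q5, q10, q14, q15, q16.
Union after reading c: {q4, q6, q10, q11, q15}.
Now take the ε-closure:
From q6 via ε: add q14, q16.
From q15 via ε: add q7.
From q7 via ε: add q5.
From q14 via ε: add q3.
From q16 via ε: add q9.
From q3 via ε: add q0.
No new states can be added; the closed set is {q0, q3, q4, q5, q6, q7, q9, q10, q11, q14, q15, q16}.

{q0, q3, q4, q5, q6, q7, q9, q10, q11, q14, q15, q16}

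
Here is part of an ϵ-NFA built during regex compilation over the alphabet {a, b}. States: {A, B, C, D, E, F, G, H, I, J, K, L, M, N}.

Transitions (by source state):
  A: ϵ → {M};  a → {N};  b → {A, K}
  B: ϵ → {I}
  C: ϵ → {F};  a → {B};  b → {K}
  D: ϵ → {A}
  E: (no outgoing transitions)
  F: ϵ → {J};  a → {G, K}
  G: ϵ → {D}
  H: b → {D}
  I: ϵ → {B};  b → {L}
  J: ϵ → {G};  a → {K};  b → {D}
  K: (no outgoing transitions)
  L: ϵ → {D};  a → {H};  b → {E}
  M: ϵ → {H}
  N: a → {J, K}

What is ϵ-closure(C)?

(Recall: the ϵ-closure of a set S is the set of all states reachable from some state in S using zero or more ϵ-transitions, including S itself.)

{A, C, D, F, G, H, J, M}

Start with {C}.
From C via ϵ: add F.
From F via ϵ: add J.
From J via ϵ: add G.
From G via ϵ: add D.
From D via ϵ: add A.
From A via ϵ: add M.
From M via ϵ: add H.
No new states can be added; the closed set is {A, C, D, F, G, H, J, M}.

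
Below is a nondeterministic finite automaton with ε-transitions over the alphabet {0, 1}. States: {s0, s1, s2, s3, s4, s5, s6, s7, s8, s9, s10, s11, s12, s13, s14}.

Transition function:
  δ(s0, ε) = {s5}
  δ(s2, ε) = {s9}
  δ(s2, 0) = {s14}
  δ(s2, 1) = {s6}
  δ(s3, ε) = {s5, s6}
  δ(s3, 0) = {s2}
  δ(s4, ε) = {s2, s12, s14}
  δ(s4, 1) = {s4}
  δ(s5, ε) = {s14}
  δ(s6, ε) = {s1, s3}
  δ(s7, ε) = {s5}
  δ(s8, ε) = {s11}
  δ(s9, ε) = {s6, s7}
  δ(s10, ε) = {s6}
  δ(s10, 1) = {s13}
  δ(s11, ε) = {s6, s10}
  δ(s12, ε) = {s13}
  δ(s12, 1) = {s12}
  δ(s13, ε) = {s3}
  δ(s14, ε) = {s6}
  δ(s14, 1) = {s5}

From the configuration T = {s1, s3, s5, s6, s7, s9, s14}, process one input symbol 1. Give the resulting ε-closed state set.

s14 on 1 → {s5}.
No 1-transition from s1, s3, s5, s6, s7, s9.
Union after reading 1: {s5}.
Now take the ε-closure:
From s5 via ε: add s14.
From s14 via ε: add s6.
From s6 via ε: add s1, s3.
No new states can be added; the closed set is {s1, s3, s5, s6, s14}.

{s1, s3, s5, s6, s14}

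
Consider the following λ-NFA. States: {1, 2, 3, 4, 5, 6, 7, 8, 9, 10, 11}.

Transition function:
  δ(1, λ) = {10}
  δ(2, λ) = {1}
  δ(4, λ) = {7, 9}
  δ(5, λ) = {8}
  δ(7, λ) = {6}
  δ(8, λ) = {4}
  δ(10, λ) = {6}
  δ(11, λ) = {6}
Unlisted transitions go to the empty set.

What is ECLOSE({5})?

Start with {5}.
From 5 via λ: add 8.
From 8 via λ: add 4.
From 4 via λ: add 7, 9.
From 7 via λ: add 6.
No new states can be added; the closed set is {4, 5, 6, 7, 8, 9}.

{4, 5, 6, 7, 8, 9}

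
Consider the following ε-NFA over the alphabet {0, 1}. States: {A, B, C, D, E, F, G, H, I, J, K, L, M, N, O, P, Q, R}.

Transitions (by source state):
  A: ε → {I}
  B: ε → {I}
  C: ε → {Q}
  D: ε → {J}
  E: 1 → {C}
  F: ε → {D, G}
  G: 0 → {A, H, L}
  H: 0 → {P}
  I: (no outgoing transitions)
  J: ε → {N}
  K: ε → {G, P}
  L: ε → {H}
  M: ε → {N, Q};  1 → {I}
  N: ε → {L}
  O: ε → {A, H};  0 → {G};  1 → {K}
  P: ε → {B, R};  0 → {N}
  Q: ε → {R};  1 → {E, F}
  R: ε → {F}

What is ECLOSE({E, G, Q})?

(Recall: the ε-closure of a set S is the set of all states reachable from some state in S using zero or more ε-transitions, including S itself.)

Start with {E, G, Q}.
From Q via ε: add R.
From R via ε: add F.
From F via ε: add D.
From D via ε: add J.
From J via ε: add N.
From N via ε: add L.
From L via ε: add H.
No new states can be added; the closed set is {D, E, F, G, H, J, L, N, Q, R}.

{D, E, F, G, H, J, L, N, Q, R}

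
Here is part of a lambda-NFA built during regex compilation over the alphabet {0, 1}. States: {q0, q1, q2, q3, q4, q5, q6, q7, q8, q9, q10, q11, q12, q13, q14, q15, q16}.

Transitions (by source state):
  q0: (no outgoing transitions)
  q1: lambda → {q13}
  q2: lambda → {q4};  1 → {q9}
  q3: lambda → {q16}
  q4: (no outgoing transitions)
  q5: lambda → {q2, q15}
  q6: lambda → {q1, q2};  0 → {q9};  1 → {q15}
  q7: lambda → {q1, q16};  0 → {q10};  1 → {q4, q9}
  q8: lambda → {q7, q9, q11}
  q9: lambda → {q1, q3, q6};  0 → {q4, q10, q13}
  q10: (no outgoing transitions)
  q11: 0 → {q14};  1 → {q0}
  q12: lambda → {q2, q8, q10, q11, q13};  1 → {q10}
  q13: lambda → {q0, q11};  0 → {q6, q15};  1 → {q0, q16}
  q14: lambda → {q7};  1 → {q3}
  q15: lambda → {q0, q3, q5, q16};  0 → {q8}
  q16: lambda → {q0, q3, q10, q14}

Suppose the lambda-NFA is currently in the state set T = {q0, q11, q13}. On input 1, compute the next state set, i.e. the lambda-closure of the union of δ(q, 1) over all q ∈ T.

q11 on 1 → {q0}.
q13 on 1 → {q0, q16}.
No 1-transition from q0.
Union after reading 1: {q0, q16}.
Now take the lambda-closure:
From q16 via lambda: add q3, q10, q14.
From q14 via lambda: add q7.
From q7 via lambda: add q1.
From q1 via lambda: add q13.
From q13 via lambda: add q11.
No new states can be added; the closed set is {q0, q1, q3, q7, q10, q11, q13, q14, q16}.

{q0, q1, q3, q7, q10, q11, q13, q14, q16}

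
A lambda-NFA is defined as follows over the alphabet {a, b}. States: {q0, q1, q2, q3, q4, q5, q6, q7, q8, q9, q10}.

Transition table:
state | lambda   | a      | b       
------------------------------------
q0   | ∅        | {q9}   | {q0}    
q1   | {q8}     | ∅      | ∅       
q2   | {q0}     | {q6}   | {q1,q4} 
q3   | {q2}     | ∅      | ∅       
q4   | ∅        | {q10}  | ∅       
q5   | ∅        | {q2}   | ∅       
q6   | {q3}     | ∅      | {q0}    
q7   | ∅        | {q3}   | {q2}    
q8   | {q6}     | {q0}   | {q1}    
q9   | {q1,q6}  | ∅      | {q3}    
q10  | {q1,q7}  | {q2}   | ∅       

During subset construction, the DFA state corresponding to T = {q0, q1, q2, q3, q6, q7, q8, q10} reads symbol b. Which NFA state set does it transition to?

q0 on b → {q0}.
q2 on b → {q1, q4}.
q6 on b → {q0}.
q7 on b → {q2}.
q8 on b → {q1}.
No b-transition from q1, q3, q10.
Union after reading b: {q0, q1, q2, q4}.
Now take the lambda-closure:
From q1 via lambda: add q8.
From q8 via lambda: add q6.
From q6 via lambda: add q3.
No new states can be added; the closed set is {q0, q1, q2, q3, q4, q6, q8}.

{q0, q1, q2, q3, q4, q6, q8}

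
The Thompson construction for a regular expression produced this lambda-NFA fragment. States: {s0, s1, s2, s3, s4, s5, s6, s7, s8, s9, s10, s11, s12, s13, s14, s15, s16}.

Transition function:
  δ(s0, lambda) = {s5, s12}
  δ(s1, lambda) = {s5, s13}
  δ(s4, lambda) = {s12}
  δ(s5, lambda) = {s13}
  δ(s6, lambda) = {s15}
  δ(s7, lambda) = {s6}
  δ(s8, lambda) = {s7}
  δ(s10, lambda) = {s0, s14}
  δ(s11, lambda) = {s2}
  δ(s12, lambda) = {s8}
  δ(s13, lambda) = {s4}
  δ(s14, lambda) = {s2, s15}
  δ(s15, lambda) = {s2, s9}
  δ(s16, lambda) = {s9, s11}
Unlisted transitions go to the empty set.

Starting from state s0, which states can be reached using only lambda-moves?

{s0, s2, s4, s5, s6, s7, s8, s9, s12, s13, s15}

Start with {s0}.
From s0 via lambda: add s5, s12.
From s5 via lambda: add s13.
From s12 via lambda: add s8.
From s8 via lambda: add s7.
From s13 via lambda: add s4.
From s7 via lambda: add s6.
From s6 via lambda: add s15.
From s15 via lambda: add s2, s9.
No new states can be added; the closed set is {s0, s2, s4, s5, s6, s7, s8, s9, s12, s13, s15}.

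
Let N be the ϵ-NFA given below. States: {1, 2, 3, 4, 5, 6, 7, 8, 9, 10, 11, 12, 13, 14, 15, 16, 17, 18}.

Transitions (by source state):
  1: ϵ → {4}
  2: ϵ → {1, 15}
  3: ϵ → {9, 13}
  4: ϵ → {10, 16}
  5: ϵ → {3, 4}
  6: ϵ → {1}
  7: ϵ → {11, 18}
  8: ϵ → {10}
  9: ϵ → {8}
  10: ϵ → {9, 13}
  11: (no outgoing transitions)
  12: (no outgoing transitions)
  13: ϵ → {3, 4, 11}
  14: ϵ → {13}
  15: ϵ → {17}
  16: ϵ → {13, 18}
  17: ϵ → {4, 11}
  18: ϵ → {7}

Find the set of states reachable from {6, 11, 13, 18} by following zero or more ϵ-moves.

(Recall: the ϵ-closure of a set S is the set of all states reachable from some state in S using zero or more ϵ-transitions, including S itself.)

Start with {6, 11, 13, 18}.
From 6 via ϵ: add 1.
From 13 via ϵ: add 3, 4.
From 18 via ϵ: add 7.
From 3 via ϵ: add 9.
From 4 via ϵ: add 10, 16.
From 9 via ϵ: add 8.
No new states can be added; the closed set is {1, 3, 4, 6, 7, 8, 9, 10, 11, 13, 16, 18}.

{1, 3, 4, 6, 7, 8, 9, 10, 11, 13, 16, 18}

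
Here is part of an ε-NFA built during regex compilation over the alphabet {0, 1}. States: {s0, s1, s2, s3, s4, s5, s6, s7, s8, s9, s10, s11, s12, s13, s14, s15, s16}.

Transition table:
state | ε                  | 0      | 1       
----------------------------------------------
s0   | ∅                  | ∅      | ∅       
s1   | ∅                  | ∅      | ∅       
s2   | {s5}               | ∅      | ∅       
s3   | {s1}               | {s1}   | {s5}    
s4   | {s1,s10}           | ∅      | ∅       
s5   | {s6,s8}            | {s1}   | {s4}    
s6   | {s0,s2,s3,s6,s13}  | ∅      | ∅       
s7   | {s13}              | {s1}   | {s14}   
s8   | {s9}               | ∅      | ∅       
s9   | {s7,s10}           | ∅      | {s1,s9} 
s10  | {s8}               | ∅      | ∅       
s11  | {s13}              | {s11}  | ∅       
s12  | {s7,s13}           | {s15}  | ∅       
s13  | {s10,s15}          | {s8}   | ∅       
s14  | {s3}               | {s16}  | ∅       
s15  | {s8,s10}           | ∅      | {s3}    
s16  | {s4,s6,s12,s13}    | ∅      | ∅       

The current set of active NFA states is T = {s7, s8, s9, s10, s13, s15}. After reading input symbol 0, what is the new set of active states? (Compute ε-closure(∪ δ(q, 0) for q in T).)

{s1, s7, s8, s9, s10, s13, s15}

s7 on 0 → {s1}.
s13 on 0 → {s8}.
No 0-transition from s8, s9, s10, s15.
Union after reading 0: {s1, s8}.
Now take the ε-closure:
From s8 via ε: add s9.
From s9 via ε: add s7, s10.
From s7 via ε: add s13.
From s13 via ε: add s15.
No new states can be added; the closed set is {s1, s7, s8, s9, s10, s13, s15}.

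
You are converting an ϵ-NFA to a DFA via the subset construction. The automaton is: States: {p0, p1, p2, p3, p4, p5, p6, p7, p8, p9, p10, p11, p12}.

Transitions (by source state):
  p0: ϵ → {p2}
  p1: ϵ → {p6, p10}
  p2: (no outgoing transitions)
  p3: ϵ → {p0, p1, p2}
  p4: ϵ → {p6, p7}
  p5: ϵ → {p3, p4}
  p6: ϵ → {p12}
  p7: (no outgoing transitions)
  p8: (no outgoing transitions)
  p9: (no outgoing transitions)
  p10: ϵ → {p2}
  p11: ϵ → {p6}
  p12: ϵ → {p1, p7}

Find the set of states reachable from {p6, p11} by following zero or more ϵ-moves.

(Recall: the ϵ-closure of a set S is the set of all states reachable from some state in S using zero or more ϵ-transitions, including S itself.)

Start with {p6, p11}.
From p6 via ϵ: add p12.
From p12 via ϵ: add p1, p7.
From p1 via ϵ: add p10.
From p10 via ϵ: add p2.
No new states can be added; the closed set is {p1, p2, p6, p7, p10, p11, p12}.

{p1, p2, p6, p7, p10, p11, p12}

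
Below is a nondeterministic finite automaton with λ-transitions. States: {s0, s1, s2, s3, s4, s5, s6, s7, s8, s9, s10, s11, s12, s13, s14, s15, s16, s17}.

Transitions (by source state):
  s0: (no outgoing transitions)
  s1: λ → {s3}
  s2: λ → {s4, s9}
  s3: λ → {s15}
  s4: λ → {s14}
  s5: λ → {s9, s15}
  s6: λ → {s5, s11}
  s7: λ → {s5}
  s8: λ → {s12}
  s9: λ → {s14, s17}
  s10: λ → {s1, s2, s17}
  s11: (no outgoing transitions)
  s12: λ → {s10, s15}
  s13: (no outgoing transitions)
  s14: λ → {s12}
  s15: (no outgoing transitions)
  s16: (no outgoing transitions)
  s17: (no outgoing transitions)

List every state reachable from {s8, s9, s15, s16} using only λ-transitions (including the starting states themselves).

{s1, s2, s3, s4, s8, s9, s10, s12, s14, s15, s16, s17}

Start with {s8, s9, s15, s16}.
From s8 via λ: add s12.
From s9 via λ: add s14, s17.
From s12 via λ: add s10.
From s10 via λ: add s1, s2.
From s1 via λ: add s3.
From s2 via λ: add s4.
No new states can be added; the closed set is {s1, s2, s3, s4, s8, s9, s10, s12, s14, s15, s16, s17}.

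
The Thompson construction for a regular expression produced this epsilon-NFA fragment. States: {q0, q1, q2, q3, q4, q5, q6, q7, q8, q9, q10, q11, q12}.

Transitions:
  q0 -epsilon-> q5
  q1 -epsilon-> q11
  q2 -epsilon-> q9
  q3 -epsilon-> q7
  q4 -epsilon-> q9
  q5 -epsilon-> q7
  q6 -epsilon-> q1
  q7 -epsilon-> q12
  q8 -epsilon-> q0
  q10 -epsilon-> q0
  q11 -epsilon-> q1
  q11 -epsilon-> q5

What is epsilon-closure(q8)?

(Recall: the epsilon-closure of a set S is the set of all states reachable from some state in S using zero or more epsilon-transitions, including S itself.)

Start with {q8}.
From q8 via epsilon: add q0.
From q0 via epsilon: add q5.
From q5 via epsilon: add q7.
From q7 via epsilon: add q12.
No new states can be added; the closed set is {q0, q5, q7, q8, q12}.

{q0, q5, q7, q8, q12}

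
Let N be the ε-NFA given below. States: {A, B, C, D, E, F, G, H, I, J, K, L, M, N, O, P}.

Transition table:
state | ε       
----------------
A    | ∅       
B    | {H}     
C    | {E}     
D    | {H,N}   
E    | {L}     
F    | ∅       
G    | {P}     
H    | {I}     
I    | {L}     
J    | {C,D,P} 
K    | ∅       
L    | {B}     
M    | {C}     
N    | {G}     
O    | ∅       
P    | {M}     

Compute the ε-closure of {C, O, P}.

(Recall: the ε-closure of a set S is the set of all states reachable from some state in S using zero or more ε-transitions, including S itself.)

{B, C, E, H, I, L, M, O, P}

Start with {C, O, P}.
From C via ε: add E.
From P via ε: add M.
From E via ε: add L.
From L via ε: add B.
From B via ε: add H.
From H via ε: add I.
No new states can be added; the closed set is {B, C, E, H, I, L, M, O, P}.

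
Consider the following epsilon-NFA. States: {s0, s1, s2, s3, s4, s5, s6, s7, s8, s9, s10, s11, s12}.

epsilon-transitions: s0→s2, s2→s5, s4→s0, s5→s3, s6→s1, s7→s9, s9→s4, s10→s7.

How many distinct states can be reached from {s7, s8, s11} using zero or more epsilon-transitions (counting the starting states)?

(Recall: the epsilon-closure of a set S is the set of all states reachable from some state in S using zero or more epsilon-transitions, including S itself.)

Start with {s7, s8, s11}.
From s7 via epsilon: add s9.
From s9 via epsilon: add s4.
From s4 via epsilon: add s0.
From s0 via epsilon: add s2.
From s2 via epsilon: add s5.
From s5 via epsilon: add s3.
epsilon-closure = {s0, s2, s3, s4, s5, s7, s8, s9, s11}, which has 9 states.

9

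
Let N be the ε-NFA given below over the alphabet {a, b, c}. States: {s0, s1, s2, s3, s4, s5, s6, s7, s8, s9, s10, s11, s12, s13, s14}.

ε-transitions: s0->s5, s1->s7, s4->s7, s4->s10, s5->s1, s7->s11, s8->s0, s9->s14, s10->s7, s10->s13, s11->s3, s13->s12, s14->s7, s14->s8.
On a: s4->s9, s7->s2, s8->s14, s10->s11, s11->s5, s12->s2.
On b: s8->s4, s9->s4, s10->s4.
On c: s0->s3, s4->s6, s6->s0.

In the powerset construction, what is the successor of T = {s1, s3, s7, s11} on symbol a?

{s1, s2, s3, s5, s7, s11}

s7 on a → {s2}.
s11 on a → {s5}.
No a-transition from s1, s3.
Union after reading a: {s2, s5}.
Now take the ε-closure:
From s5 via ε: add s1.
From s1 via ε: add s7.
From s7 via ε: add s11.
From s11 via ε: add s3.
No new states can be added; the closed set is {s1, s2, s3, s5, s7, s11}.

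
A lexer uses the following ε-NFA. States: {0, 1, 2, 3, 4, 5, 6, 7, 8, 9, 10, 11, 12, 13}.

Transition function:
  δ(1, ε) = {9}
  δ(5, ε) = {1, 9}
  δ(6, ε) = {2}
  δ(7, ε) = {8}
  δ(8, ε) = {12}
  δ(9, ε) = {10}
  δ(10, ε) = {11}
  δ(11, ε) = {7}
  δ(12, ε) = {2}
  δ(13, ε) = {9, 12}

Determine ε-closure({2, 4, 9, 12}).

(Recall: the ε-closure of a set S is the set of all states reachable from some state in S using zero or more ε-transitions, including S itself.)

Start with {2, 4, 9, 12}.
From 9 via ε: add 10.
From 10 via ε: add 11.
From 11 via ε: add 7.
From 7 via ε: add 8.
No new states can be added; the closed set is {2, 4, 7, 8, 9, 10, 11, 12}.

{2, 4, 7, 8, 9, 10, 11, 12}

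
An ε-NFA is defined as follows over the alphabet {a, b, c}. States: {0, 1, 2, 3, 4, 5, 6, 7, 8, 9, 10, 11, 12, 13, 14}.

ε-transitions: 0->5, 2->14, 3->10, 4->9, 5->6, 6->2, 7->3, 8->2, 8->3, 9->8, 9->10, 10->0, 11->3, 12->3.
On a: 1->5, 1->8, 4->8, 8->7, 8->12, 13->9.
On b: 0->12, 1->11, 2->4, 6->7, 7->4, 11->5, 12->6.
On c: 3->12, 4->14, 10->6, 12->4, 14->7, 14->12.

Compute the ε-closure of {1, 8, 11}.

Start with {1, 8, 11}.
From 8 via ε: add 2, 3.
From 2 via ε: add 14.
From 3 via ε: add 10.
From 10 via ε: add 0.
From 0 via ε: add 5.
From 5 via ε: add 6.
No new states can be added; the closed set is {0, 1, 2, 3, 5, 6, 8, 10, 11, 14}.

{0, 1, 2, 3, 5, 6, 8, 10, 11, 14}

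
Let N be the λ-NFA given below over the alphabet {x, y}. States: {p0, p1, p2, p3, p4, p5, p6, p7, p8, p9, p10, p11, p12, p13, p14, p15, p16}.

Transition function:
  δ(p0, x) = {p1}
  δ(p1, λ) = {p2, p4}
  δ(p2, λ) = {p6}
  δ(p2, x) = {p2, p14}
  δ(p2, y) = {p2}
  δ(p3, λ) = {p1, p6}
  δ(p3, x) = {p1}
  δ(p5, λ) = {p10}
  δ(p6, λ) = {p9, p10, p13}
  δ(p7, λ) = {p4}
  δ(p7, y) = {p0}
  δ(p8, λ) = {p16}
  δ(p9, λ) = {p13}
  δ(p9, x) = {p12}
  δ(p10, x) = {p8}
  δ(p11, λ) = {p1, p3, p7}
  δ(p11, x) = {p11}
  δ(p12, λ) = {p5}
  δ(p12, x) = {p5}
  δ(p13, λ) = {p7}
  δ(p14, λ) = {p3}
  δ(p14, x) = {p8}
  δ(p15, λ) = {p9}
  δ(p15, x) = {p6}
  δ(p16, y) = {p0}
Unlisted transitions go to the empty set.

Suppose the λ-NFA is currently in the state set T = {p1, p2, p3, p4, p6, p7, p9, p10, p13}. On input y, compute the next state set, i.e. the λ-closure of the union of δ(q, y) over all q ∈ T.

{p0, p2, p4, p6, p7, p9, p10, p13}

p2 on y → {p2}.
p7 on y → {p0}.
No y-transition from p1, p3, p4, p6, p9, p10, p13.
Union after reading y: {p0, p2}.
Now take the λ-closure:
From p2 via λ: add p6.
From p6 via λ: add p9, p10, p13.
From p13 via λ: add p7.
From p7 via λ: add p4.
No new states can be added; the closed set is {p0, p2, p4, p6, p7, p9, p10, p13}.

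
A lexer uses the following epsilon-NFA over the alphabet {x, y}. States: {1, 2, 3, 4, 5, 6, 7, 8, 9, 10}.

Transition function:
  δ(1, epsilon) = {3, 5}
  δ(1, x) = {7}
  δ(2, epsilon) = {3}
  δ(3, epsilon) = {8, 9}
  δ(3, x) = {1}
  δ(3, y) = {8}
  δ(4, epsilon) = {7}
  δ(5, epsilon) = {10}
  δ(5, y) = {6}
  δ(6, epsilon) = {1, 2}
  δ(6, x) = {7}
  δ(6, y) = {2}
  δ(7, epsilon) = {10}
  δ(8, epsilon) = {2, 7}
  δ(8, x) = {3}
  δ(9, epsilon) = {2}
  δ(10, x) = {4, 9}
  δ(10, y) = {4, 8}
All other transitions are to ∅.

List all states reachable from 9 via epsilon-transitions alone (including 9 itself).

{2, 3, 7, 8, 9, 10}

Start with {9}.
From 9 via epsilon: add 2.
From 2 via epsilon: add 3.
From 3 via epsilon: add 8.
From 8 via epsilon: add 7.
From 7 via epsilon: add 10.
No new states can be added; the closed set is {2, 3, 7, 8, 9, 10}.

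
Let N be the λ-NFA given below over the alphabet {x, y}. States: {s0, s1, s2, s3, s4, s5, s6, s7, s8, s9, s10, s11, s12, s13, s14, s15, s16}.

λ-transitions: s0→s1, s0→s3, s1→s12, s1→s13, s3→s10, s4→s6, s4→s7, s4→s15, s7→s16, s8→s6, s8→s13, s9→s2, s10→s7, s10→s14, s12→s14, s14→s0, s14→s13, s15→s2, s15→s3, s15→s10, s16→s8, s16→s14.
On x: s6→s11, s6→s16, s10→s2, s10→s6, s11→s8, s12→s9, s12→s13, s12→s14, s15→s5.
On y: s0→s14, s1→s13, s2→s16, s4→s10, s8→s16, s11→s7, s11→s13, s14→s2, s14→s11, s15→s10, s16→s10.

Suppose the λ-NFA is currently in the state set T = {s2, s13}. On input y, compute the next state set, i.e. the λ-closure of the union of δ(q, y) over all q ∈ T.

s2 on y → {s16}.
No y-transition from s13.
Union after reading y: {s16}.
Now take the λ-closure:
From s16 via λ: add s8, s14.
From s8 via λ: add s6, s13.
From s14 via λ: add s0.
From s0 via λ: add s1, s3.
From s1 via λ: add s12.
From s3 via λ: add s10.
From s10 via λ: add s7.
No new states can be added; the closed set is {s0, s1, s3, s6, s7, s8, s10, s12, s13, s14, s16}.

{s0, s1, s3, s6, s7, s8, s10, s12, s13, s14, s16}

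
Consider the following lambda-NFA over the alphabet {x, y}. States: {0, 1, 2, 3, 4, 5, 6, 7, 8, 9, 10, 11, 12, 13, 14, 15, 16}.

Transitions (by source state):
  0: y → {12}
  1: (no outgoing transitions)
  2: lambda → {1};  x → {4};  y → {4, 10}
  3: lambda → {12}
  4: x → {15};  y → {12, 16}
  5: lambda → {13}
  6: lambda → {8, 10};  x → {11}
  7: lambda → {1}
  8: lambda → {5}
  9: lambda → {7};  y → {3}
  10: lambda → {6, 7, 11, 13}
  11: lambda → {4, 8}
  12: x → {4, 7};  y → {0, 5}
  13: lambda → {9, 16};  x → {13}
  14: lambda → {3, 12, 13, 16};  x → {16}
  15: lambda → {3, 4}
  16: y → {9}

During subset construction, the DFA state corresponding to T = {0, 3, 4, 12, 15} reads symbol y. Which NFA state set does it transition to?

{0, 1, 5, 7, 9, 12, 13, 16}

0 on y → {12}.
4 on y → {12, 16}.
12 on y → {0, 5}.
No y-transition from 3, 15.
Union after reading y: {0, 5, 12, 16}.
Now take the lambda-closure:
From 5 via lambda: add 13.
From 13 via lambda: add 9.
From 9 via lambda: add 7.
From 7 via lambda: add 1.
No new states can be added; the closed set is {0, 1, 5, 7, 9, 12, 13, 16}.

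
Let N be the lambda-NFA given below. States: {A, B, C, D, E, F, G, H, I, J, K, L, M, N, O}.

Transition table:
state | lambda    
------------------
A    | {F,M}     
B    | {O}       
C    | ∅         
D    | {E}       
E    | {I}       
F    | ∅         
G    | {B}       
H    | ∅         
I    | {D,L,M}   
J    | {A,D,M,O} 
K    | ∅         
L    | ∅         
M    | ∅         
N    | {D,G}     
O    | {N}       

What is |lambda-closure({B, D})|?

9

Start with {B, D}.
From B via lambda: add O.
From D via lambda: add E.
From E via lambda: add I.
From O via lambda: add N.
From I via lambda: add L, M.
From N via lambda: add G.
lambda-closure = {B, D, E, G, I, L, M, N, O}, which has 9 states.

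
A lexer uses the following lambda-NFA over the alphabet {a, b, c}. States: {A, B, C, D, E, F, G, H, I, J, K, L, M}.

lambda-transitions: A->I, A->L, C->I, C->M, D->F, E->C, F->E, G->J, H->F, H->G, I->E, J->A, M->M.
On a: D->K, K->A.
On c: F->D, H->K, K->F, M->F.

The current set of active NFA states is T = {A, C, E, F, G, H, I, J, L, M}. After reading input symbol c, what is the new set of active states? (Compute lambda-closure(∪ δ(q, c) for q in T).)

{C, D, E, F, I, K, M}

F on c → {D}.
H on c → {K}.
M on c → {F}.
No c-transition from A, C, E, G, I, J, L.
Union after reading c: {D, F, K}.
Now take the lambda-closure:
From F via lambda: add E.
From E via lambda: add C.
From C via lambda: add I, M.
No new states can be added; the closed set is {C, D, E, F, I, K, M}.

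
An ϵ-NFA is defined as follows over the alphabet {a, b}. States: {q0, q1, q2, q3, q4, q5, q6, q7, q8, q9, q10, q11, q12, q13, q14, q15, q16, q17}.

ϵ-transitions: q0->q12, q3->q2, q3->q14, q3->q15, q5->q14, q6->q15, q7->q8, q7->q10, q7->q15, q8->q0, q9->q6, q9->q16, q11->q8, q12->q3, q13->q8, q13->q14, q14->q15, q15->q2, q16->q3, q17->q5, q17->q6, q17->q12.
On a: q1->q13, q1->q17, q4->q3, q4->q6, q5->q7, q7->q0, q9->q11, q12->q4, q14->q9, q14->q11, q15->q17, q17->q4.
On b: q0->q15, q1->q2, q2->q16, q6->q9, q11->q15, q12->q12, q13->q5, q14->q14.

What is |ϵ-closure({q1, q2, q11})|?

Start with {q1, q2, q11}.
From q11 via ϵ: add q8.
From q8 via ϵ: add q0.
From q0 via ϵ: add q12.
From q12 via ϵ: add q3.
From q3 via ϵ: add q14, q15.
ϵ-closure = {q0, q1, q2, q3, q8, q11, q12, q14, q15}, which has 9 states.

9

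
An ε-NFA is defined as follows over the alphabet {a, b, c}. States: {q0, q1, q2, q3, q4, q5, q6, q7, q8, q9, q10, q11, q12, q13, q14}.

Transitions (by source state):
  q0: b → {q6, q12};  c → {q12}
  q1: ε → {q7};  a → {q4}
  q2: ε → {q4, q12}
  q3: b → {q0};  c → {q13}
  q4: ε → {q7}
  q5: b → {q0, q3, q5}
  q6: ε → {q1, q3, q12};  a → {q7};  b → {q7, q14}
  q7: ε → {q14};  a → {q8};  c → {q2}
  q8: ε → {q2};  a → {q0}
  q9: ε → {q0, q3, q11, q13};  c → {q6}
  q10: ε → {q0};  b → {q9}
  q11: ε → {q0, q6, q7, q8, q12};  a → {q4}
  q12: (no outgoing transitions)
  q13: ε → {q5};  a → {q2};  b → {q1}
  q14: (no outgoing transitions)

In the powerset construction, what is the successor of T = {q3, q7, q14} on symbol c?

{q2, q4, q5, q7, q12, q13, q14}

q3 on c → {q13}.
q7 on c → {q2}.
No c-transition from q14.
Union after reading c: {q2, q13}.
Now take the ε-closure:
From q2 via ε: add q4, q12.
From q13 via ε: add q5.
From q4 via ε: add q7.
From q7 via ε: add q14.
No new states can be added; the closed set is {q2, q4, q5, q7, q12, q13, q14}.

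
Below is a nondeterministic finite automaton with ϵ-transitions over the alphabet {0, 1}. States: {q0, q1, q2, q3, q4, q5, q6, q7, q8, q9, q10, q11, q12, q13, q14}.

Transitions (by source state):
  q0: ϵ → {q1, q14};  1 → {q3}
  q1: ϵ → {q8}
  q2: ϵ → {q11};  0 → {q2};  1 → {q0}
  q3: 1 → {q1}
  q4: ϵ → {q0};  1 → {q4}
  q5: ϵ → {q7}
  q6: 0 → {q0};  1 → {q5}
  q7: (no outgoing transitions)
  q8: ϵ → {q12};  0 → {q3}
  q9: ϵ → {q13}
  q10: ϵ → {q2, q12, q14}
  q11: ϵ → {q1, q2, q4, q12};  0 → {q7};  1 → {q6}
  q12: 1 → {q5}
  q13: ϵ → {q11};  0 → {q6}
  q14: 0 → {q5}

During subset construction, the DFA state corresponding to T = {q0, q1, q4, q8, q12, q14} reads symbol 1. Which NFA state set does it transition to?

{q0, q1, q3, q4, q5, q7, q8, q12, q14}

q0 on 1 → {q3}.
q4 on 1 → {q4}.
q12 on 1 → {q5}.
No 1-transition from q1, q8, q14.
Union after reading 1: {q3, q4, q5}.
Now take the ϵ-closure:
From q4 via ϵ: add q0.
From q5 via ϵ: add q7.
From q0 via ϵ: add q1, q14.
From q1 via ϵ: add q8.
From q8 via ϵ: add q12.
No new states can be added; the closed set is {q0, q1, q3, q4, q5, q7, q8, q12, q14}.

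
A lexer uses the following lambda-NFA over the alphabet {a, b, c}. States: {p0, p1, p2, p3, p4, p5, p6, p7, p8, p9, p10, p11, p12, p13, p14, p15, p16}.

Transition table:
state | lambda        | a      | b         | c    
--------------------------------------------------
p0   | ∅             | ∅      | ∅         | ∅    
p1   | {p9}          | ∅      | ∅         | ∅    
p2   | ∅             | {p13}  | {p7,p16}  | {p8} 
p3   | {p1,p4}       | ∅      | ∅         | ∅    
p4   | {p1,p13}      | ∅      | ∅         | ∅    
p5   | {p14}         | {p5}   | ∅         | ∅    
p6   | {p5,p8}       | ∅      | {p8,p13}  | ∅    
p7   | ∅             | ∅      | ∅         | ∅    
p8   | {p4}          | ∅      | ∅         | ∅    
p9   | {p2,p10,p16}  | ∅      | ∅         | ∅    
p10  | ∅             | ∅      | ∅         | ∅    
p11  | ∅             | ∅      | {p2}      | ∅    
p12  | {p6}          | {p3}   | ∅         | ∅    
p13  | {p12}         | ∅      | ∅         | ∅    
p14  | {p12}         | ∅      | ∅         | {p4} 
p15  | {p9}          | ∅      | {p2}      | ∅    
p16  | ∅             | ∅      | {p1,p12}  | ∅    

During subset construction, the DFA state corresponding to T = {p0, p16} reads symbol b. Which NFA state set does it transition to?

p16 on b → {p1, p12}.
No b-transition from p0.
Union after reading b: {p1, p12}.
Now take the lambda-closure:
From p1 via lambda: add p9.
From p12 via lambda: add p6.
From p6 via lambda: add p5, p8.
From p9 via lambda: add p2, p10, p16.
From p5 via lambda: add p14.
From p8 via lambda: add p4.
From p4 via lambda: add p13.
No new states can be added; the closed set is {p1, p2, p4, p5, p6, p8, p9, p10, p12, p13, p14, p16}.

{p1, p2, p4, p5, p6, p8, p9, p10, p12, p13, p14, p16}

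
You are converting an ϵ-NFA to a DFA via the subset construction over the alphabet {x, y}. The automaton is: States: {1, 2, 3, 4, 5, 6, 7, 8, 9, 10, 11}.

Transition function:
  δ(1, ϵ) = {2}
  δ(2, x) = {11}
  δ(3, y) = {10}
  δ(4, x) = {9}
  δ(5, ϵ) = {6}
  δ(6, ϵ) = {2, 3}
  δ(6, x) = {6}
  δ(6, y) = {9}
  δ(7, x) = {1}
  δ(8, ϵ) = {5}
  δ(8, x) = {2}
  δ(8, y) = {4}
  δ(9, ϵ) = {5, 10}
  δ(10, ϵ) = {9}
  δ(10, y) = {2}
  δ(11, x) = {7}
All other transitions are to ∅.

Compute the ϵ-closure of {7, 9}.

{2, 3, 5, 6, 7, 9, 10}

Start with {7, 9}.
From 9 via ϵ: add 5, 10.
From 5 via ϵ: add 6.
From 6 via ϵ: add 2, 3.
No new states can be added; the closed set is {2, 3, 5, 6, 7, 9, 10}.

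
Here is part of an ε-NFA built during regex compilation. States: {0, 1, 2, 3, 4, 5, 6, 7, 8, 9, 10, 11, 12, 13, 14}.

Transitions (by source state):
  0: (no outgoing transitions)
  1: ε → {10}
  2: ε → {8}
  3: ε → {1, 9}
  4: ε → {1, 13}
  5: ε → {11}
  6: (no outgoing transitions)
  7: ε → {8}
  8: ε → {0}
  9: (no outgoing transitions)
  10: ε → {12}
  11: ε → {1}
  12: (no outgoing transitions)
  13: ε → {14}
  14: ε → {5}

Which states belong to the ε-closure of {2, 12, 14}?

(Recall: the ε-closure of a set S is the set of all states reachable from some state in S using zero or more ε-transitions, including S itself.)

Start with {2, 12, 14}.
From 2 via ε: add 8.
From 14 via ε: add 5.
From 5 via ε: add 11.
From 8 via ε: add 0.
From 11 via ε: add 1.
From 1 via ε: add 10.
No new states can be added; the closed set is {0, 1, 2, 5, 8, 10, 11, 12, 14}.

{0, 1, 2, 5, 8, 10, 11, 12, 14}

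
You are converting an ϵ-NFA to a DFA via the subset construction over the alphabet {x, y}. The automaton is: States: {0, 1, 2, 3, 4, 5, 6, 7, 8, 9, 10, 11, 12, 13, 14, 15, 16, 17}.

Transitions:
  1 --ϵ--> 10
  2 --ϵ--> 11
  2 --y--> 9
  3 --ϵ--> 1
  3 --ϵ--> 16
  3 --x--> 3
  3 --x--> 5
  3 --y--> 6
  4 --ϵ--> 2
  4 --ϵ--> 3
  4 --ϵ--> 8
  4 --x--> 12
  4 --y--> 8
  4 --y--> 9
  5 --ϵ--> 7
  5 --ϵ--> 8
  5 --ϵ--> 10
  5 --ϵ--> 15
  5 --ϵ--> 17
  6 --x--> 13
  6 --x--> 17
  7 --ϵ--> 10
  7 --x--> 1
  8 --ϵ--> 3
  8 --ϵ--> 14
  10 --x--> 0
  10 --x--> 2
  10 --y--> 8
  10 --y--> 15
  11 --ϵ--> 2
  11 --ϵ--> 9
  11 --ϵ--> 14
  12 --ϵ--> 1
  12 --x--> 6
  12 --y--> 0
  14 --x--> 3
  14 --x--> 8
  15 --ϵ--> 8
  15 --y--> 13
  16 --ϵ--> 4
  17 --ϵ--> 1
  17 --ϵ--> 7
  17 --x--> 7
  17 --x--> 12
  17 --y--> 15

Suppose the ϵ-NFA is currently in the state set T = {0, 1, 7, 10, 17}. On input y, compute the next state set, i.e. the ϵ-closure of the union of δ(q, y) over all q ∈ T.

10 on y → {8, 15}.
17 on y → {15}.
No y-transition from 0, 1, 7.
Union after reading y: {8, 15}.
Now take the ϵ-closure:
From 8 via ϵ: add 3, 14.
From 3 via ϵ: add 1, 16.
From 1 via ϵ: add 10.
From 16 via ϵ: add 4.
From 4 via ϵ: add 2.
From 2 via ϵ: add 11.
From 11 via ϵ: add 9.
No new states can be added; the closed set is {1, 2, 3, 4, 8, 9, 10, 11, 14, 15, 16}.

{1, 2, 3, 4, 8, 9, 10, 11, 14, 15, 16}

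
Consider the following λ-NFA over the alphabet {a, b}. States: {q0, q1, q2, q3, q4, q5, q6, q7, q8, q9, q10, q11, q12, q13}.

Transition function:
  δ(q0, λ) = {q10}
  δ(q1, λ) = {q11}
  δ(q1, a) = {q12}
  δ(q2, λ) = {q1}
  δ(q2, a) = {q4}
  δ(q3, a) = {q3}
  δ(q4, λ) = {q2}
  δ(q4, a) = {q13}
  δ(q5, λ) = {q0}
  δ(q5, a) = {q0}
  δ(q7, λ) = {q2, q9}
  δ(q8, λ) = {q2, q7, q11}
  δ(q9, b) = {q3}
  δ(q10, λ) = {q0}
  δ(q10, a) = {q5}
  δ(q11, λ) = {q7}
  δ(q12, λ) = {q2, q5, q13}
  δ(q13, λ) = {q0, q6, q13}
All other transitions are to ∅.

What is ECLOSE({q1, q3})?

Start with {q1, q3}.
From q1 via λ: add q11.
From q11 via λ: add q7.
From q7 via λ: add q2, q9.
No new states can be added; the closed set is {q1, q2, q3, q7, q9, q11}.

{q1, q2, q3, q7, q9, q11}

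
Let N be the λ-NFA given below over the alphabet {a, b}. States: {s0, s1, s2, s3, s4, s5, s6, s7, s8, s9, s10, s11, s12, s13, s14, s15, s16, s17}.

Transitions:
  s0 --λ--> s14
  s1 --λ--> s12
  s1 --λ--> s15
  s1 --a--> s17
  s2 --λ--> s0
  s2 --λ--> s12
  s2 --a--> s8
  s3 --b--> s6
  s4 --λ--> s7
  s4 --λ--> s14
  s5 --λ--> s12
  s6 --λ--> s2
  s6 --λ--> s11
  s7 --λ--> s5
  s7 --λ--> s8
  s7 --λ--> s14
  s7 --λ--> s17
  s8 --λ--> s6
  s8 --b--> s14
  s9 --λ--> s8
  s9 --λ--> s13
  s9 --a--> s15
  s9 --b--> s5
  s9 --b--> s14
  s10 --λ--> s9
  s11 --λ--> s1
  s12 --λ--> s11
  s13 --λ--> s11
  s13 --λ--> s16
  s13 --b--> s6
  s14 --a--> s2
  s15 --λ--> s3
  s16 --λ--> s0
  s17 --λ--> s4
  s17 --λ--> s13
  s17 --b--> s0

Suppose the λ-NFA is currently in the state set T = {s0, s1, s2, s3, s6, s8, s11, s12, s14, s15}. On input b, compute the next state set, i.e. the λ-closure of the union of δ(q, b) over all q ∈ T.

{s0, s1, s2, s3, s6, s11, s12, s14, s15}

s3 on b → {s6}.
s8 on b → {s14}.
No b-transition from s0, s1, s2, s6, s11, s12, s14, s15.
Union after reading b: {s6, s14}.
Now take the λ-closure:
From s6 via λ: add s2, s11.
From s2 via λ: add s0, s12.
From s11 via λ: add s1.
From s1 via λ: add s15.
From s15 via λ: add s3.
No new states can be added; the closed set is {s0, s1, s2, s3, s6, s11, s12, s14, s15}.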